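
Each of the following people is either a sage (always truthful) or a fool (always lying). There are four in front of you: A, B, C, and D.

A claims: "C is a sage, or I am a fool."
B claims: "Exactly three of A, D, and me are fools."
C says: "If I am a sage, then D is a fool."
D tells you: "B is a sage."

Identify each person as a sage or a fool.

Consider A. Suppose A is a fool.
Then A's own statement would have to be false, but it can't be — contradiction.
So A is a sage.
With that fixed, B's statement is false, so B is a fool.
With that fixed, D's statement is false, so D is a fool.
With that fixed, C's statement is true, so C is a sage.

A: sage, B: fool, C: sage, D: fool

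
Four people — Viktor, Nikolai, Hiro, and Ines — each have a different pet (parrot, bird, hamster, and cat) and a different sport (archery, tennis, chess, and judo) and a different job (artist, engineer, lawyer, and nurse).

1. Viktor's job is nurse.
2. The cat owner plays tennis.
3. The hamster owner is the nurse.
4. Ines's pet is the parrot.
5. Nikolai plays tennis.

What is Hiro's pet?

bird

With clues 1–3, hamster is impossible for Hiro's pet.
With clues 1–4, parrot is impossible for Hiro's pet.
With clues 1–5, cat is impossible for Hiro's pet.
That leaves bird.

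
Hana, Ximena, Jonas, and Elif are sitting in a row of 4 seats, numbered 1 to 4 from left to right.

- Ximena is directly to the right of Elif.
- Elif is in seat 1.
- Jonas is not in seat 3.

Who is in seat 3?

With clues 1–2, Elif and Ximena are ruled out for seat 3.
With clues 1–3, Jonas is ruled out for seat 3.
So seat 3 is Hana.

Hana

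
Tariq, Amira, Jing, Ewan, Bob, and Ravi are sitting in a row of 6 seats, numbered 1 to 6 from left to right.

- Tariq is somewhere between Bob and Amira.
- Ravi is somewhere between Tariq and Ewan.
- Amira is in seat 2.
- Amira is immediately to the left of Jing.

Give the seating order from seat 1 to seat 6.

From clue 1: Tariq is in {2,3,4,5}.
From clues 1–3: Amira → seat 2.
From clues 1–4: Ewan → seat 1, Jing → seat 3, Ravi → seat 4, Tariq → seat 5, Bob → seat 6.

Ewan, Amira, Jing, Ravi, Tariq, Bob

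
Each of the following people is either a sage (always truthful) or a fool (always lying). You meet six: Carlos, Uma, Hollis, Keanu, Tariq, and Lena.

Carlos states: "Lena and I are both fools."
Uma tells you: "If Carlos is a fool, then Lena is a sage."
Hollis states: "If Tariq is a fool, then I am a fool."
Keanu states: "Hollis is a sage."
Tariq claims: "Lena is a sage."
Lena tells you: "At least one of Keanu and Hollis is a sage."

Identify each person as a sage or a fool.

Carlos: fool, Uma: sage, Hollis: sage, Keanu: sage, Tariq: sage, Lena: sage

Consider Carlos. Suppose Carlos is a sage.
Then Carlos's own statement would have to be true, but it can't be — contradiction.
So Carlos is a fool.
Consider Uma. Suppose Uma is a fool.
Then no assignment of the remaining roles makes every statement match its speaker's type — contradiction.
So Uma is a sage.
Consider Hollis. Suppose Hollis is a fool.
Then Hollis's own statement would have to be false, but it can't be — contradiction.
So Hollis is a sage.
With that fixed, Keanu's statement is true, so Keanu is a sage.
With that fixed, Lena's statement is true, so Lena is a sage.
With that fixed, Tariq's statement is true, so Tariq is a sage.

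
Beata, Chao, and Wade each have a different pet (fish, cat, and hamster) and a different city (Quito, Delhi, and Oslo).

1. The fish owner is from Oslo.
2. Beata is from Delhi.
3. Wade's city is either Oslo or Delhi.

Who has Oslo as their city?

With clues 1–2, Beata is impossible for the one with city Oslo.
With clues 1–3, Chao is impossible for the one with city Oslo.
That leaves Wade.

Wade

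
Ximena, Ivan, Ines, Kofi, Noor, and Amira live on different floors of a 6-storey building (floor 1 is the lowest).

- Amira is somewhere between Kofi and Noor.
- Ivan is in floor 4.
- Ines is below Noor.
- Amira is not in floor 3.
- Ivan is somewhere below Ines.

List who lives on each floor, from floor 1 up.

Kofi, Amira, Ximena, Ivan, Ines, Noor

From clue 1: Amira is in {2,3,4,5}.
From clues 1–2: Ivan → floor 4.
From clues 1–3: Amira is in {2,3,5}.
From clues 1–4: Amira is in {2,5}.
From clues 1–5: Kofi → floor 1, Amira → floor 2, Ximena → floor 3, Ines → floor 5, Noor → floor 6.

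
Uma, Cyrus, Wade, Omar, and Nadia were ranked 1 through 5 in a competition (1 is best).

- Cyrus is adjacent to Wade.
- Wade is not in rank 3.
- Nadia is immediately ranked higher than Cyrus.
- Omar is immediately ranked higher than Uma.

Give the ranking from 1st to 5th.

From clues 1–2: Wade is in {1,2,4,5}.
From clues 1–3: Cyrus is in {3,4}.
From clues 1–4: Omar → rank 1, Uma → rank 2, Nadia → rank 3, Cyrus → rank 4, Wade → rank 5.

Omar, Uma, Nadia, Cyrus, Wade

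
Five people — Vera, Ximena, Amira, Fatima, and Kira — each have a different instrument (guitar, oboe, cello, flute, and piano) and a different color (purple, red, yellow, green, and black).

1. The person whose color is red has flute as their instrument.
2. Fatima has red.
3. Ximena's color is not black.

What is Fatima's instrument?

With clues 1–2, cello, guitar, oboe, and piano are impossible for Fatima's instrument.
That leaves flute.

flute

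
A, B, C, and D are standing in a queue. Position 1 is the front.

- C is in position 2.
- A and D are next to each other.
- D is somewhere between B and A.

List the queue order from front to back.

From clue 1: C → position 2.
From clues 1–2: B → position 1.
From clues 1–3: D → position 3, A → position 4.

B, C, D, A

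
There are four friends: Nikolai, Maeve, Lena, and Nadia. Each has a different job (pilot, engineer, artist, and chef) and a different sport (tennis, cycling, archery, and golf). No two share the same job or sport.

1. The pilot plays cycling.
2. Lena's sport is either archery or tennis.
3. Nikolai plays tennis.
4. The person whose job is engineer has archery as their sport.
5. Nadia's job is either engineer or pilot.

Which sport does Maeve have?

golf

With clues 1–3, archery and tennis are impossible for Maeve's sport.
With clues 1–5, cycling is impossible for Maeve's sport.
That leaves golf.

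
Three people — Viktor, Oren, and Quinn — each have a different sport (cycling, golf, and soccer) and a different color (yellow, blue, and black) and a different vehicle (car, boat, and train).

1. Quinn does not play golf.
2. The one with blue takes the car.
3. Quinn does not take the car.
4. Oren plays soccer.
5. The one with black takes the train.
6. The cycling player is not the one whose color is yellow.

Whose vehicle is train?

Quinn

With clues 1–6, Oren and Viktor are impossible for the one with vehicle train.
That leaves Quinn.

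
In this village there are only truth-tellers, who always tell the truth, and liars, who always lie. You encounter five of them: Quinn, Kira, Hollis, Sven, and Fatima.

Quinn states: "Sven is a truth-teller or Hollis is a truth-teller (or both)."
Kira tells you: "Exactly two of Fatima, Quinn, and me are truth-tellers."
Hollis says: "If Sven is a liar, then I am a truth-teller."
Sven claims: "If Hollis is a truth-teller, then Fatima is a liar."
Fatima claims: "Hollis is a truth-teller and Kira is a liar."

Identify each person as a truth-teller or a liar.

Quinn: truth-teller, Kira: truth-teller, Hollis: truth-teller, Sven: truth-teller, Fatima: liar

Consider Quinn. Suppose Quinn is a liar.
Then no assignment of the remaining roles makes every statement match its speaker's type — contradiction.
So Quinn is a truth-teller.
Consider Kira. Suppose Kira is a liar.
Then no assignment of the remaining roles makes every statement match its speaker's type — contradiction.
So Kira is a truth-teller.
With that fixed, Fatima's statement is false, so Fatima is a liar.
With that fixed, Sven's statement is true, so Sven is a truth-teller.
With that fixed, Hollis's statement is true, so Hollis is a truth-teller.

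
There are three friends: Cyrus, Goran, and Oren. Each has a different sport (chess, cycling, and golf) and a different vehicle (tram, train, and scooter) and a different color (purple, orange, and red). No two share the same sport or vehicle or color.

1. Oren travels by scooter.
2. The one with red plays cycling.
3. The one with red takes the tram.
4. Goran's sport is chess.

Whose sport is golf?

Oren

With clues 1–4, Cyrus and Goran are impossible for the one with sport golf.
That leaves Oren.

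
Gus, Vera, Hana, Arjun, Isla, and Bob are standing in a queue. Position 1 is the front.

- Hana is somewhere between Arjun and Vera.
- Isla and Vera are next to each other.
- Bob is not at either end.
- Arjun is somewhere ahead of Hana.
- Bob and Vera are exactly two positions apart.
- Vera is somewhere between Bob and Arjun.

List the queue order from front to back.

Arjun, Hana, Vera, Isla, Bob, Gus

From clue 1: Hana is in {2,3,4,5}.
From clues 1–4: Hana is in {2,3,4}.
From clues 1–5: Arjun is in {1,2}.
From clues 1–6: Arjun → position 1, Hana → position 2, Vera → position 3, Isla → position 4, Bob → position 5, Gus → position 6.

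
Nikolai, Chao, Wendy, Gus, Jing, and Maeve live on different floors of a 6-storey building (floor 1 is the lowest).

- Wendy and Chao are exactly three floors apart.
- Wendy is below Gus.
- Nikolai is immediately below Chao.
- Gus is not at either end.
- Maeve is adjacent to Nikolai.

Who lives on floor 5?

With clues 1–4, Wendy is ruled out for floor 5.
With clues 1–5, Chao, Jing, Maeve, and Nikolai are ruled out for floor 5.
So floor 5 is Gus.

Gus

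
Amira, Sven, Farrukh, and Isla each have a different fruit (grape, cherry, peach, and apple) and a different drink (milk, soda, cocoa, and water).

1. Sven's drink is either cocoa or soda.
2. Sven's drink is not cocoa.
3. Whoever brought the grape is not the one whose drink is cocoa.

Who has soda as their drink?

Sven

With clues 1–2, Amira, Farrukh, and Isla are impossible for the one with drink soda.
That leaves Sven.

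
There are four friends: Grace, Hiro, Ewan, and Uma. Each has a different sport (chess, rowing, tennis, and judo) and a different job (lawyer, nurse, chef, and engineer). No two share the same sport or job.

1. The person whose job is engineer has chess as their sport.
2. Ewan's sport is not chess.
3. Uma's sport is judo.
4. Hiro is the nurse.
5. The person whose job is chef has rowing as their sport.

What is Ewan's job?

chef

With clues 1–2, engineer is impossible for Ewan's job.
With clues 1–4, nurse is impossible for Ewan's job.
With clues 1–5, lawyer is impossible for Ewan's job.
That leaves chef.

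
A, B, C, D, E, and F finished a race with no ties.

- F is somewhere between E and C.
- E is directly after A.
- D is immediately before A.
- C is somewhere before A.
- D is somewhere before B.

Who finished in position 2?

F

With clues 1–3, E is ruled out for place 2.
With clues 1–4, A and D are ruled out for place 2.
With clues 1–5, B and C are ruled out for place 2.
So place 2 is F.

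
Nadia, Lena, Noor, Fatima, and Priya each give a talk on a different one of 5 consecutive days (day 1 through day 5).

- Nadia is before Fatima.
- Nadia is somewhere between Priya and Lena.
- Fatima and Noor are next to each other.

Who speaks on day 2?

With clues 1–2, Fatima is ruled out for day 2.
With clues 1–3, Lena, Noor, and Priya are ruled out for day 2.
So day 2 is Nadia.

Nadia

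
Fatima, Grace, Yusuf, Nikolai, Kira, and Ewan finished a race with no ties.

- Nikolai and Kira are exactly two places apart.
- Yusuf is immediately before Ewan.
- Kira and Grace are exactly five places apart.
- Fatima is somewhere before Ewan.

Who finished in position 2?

Fatima

With clues 1–3, Ewan, Grace, Kira, and Nikolai are ruled out for place 2.
With clues 1–4, Yusuf is ruled out for place 2.
So place 2 is Fatima.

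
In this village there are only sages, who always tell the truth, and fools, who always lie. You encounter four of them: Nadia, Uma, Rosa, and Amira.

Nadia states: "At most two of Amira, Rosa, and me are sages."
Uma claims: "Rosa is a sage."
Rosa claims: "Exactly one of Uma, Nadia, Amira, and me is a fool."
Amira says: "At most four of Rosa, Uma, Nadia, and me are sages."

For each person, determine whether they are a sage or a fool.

Nadia: sage, Uma: fool, Rosa: fool, Amira: sage

Regardless of anyone's role, Amira's statement is true, so Amira is a sage.
Consider Nadia. Suppose Nadia is a fool.
Then Nadia's own statement would have to be false, but it can't be — contradiction.
So Nadia is a sage.
Consider Uma. Suppose Uma is a sage.
Then whichever role Rosa has, Rosa's statement has the wrong truth value — contradiction.
So Uma is a fool.
Consider Rosa. Suppose Rosa is a sage.
Then Nadia's statement comes out false, contradicting Nadia being a sage.
So Rosa is a fool.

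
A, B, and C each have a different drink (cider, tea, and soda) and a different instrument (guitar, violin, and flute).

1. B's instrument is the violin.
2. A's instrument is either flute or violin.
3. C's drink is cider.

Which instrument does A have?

flute

Clue 1 rules out violin for A's instrument.
With clues 1–2, guitar is impossible for A's instrument.
That leaves flute.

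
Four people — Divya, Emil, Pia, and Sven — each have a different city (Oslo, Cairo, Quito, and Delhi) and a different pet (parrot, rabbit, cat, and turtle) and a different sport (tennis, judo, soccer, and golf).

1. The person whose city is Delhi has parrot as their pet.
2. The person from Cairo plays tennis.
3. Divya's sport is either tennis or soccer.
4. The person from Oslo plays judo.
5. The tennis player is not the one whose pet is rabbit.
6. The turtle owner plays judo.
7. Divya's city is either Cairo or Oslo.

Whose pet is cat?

Divya

With clues 1–7, Emil, Pia, and Sven are impossible for the one with pet cat.
That leaves Divya.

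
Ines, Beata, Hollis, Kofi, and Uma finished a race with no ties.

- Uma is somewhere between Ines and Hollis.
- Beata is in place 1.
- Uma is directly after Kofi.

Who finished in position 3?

Kofi

With clues 1–2, Beata is ruled out for place 3.
With clues 1–3, Hollis, Ines, and Uma are ruled out for place 3.
So place 3 is Kofi.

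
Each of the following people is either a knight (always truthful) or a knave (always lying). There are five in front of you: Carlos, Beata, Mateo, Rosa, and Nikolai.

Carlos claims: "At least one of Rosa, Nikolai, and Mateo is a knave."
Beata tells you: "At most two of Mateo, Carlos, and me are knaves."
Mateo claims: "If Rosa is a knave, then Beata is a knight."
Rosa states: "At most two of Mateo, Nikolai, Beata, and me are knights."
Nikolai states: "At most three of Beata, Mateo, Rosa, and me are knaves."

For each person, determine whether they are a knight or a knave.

Carlos: knight, Beata: knight, Mateo: knight, Rosa: knave, Nikolai: knight

Consider Carlos. Suppose Carlos is a knave.
Then no assignment of the remaining roles makes every statement match its speaker's type — contradiction.
So Carlos is a knight.
With that fixed, Beata's statement is true, so Beata is a knight.
With that fixed, Mateo's statement is true, so Mateo is a knight.
With that fixed, Nikolai's statement is true, so Nikolai is a knight.
With that fixed, Rosa's statement is false, so Rosa is a knave.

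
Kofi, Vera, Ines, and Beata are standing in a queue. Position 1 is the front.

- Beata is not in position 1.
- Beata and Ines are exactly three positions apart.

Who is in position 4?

With clues 1–2, Ines, Kofi, and Vera are ruled out for position 4.
So position 4 is Beata.

Beata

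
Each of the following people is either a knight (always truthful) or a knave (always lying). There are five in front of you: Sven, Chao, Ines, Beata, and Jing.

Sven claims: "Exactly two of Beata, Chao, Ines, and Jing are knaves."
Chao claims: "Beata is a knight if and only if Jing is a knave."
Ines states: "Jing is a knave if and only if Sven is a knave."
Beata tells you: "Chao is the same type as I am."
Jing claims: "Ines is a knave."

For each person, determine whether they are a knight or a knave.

Consider Sven. Suppose Sven is a knight.
Then no assignment of the remaining roles makes every statement match its speaker's type — contradiction.
So Sven is a knave.
Consider Chao. Suppose Chao is a knave.
Then whichever role Beata has, Beata's statement has the wrong truth value — contradiction.
So Chao is a knight.
Consider Ines. Suppose Ines is a knave.
Then no assignment of the remaining roles makes every statement match its speaker's type — contradiction.
So Ines is a knight.
With that fixed, Jing's statement is false, so Jing is a knave.
Consider Beata. Suppose Beata is a knave.
Then Sven's statement comes out true, contradicting Sven being a knave.
So Beata is a knight.

Sven: knave, Chao: knight, Ines: knight, Beata: knight, Jing: knave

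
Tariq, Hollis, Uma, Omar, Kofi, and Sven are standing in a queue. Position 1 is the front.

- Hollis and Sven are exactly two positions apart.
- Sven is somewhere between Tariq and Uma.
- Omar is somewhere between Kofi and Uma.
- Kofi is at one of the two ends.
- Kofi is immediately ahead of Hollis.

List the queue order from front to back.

Kofi, Hollis, Tariq, Sven, Omar, Uma

From clues 1–2: Sven is in {2,3,4,5}.
From clues 1–3: Omar is in {2,3,4,5}.
From clues 1–4: Kofi is in {1,6}.
From clues 1–5: Kofi → position 1, Hollis → position 2, Tariq → position 3, Sven → position 4, Omar → position 5, Uma → position 6.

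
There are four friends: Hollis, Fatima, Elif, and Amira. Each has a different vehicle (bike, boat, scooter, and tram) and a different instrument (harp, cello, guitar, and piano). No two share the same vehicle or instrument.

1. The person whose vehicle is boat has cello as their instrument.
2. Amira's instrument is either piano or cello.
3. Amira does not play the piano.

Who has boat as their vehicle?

With clues 1–3, Elif, Fatima, and Hollis are impossible for the one with vehicle boat.
That leaves Amira.

Amira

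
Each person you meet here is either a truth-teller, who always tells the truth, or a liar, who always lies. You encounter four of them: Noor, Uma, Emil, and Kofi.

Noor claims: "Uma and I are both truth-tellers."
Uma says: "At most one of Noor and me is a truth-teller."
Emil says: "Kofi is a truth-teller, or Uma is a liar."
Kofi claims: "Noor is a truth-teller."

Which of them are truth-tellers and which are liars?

Consider Noor. Suppose Noor is a truth-teller.
Then whichever role Uma has, Uma's statement has the wrong truth value — contradiction.
So Noor is a liar.
With that fixed, Uma's statement is true, so Uma is a truth-teller.
With that fixed, Kofi's statement is false, so Kofi is a liar.
With that fixed, Emil's statement is false, so Emil is a liar.

Noor: liar, Uma: truth-teller, Emil: liar, Kofi: liar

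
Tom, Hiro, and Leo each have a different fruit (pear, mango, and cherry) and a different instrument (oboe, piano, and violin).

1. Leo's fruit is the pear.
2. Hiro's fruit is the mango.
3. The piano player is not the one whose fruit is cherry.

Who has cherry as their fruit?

Clue 1 rules out Leo for the one with fruit cherry.
With clues 1–2, Hiro is impossible for the one with fruit cherry.
That leaves Tom.

Tom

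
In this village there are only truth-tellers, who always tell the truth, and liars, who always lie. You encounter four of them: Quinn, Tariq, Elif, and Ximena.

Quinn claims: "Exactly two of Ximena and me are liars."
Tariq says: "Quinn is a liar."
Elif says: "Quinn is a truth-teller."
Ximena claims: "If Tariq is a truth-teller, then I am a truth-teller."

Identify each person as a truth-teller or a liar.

Consider Quinn. Suppose Quinn is a truth-teller.
Then Quinn's own statement would have to be true, but it can't be — contradiction.
So Quinn is a liar.
With that fixed, Tariq's statement is true, so Tariq is a truth-teller.
With that fixed, Elif's statement is false, so Elif is a liar.
Consider Ximena. Suppose Ximena is a liar.
Then Quinn's statement comes out true, contradicting Quinn being a liar.
So Ximena is a truth-teller.

Quinn: liar, Tariq: truth-teller, Elif: liar, Ximena: truth-teller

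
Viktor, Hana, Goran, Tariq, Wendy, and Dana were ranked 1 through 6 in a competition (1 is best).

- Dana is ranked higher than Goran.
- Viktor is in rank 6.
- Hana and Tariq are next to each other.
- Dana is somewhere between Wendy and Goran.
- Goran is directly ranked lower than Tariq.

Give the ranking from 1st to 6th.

Wendy, Dana, Hana, Tariq, Goran, Viktor

From clue 1: Goran is in {2,3,4,5,6}.
From clues 1–2: Viktor → rank 6.
From clues 1–3: Goran is in {2,3,4,5}.
From clues 1–4: Goran is in {3,5}.
From clues 1–5: Wendy → rank 1, Dana → rank 2, Hana → rank 3, Tariq → rank 4, Goran → rank 5.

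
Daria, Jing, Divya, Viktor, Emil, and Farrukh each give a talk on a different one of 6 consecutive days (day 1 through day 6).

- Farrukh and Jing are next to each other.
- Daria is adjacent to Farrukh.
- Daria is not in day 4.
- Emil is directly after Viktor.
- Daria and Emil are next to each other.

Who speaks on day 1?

With clues 1–2, Farrukh is ruled out for day 1.
With clues 1–4, Emil is ruled out for day 1.
With clues 1–5, Daria, Divya, and Jing are ruled out for day 1.
So day 1 is Viktor.

Viktor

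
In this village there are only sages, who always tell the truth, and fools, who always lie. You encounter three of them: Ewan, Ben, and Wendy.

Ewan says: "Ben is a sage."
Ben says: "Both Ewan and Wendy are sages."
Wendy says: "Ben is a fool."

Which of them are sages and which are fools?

Consider Ewan. Suppose Ewan is a sage.
Then no assignment of the remaining roles makes every statement match its speaker's type — contradiction.
So Ewan is a fool.
With that fixed, Ben's statement is false, so Ben is a fool.
With that fixed, Wendy's statement is true, so Wendy is a sage.

Ewan: fool, Ben: fool, Wendy: sage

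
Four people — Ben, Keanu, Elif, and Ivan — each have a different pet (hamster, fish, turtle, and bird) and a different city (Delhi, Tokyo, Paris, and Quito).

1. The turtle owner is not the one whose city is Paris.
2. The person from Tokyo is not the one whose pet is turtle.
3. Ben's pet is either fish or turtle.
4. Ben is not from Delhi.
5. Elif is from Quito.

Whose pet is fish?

Ben

With clues 1–5, Elif, Ivan, and Keanu are impossible for the one with pet fish.
That leaves Ben.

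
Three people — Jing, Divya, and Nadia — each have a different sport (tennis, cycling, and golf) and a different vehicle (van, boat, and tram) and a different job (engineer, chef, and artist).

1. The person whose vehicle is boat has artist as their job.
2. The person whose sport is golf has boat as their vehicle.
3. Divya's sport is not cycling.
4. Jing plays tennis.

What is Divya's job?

artist

With clues 1–4, chef and engineer are impossible for Divya's job.
That leaves artist.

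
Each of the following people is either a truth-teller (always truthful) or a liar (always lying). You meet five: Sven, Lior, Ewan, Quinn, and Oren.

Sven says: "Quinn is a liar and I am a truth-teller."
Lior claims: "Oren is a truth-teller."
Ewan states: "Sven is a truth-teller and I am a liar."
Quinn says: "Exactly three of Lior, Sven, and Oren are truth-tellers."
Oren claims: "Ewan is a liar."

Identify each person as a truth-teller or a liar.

Consider Sven. Suppose Sven is a truth-teller.
Then whichever role Ewan has, Ewan's statement has the wrong truth value — contradiction.
So Sven is a liar.
With that fixed, Ewan's statement is false, so Ewan is a liar.
With that fixed, Quinn's statement is false, so Quinn is a liar.
With that fixed, Oren's statement is true, so Oren is a truth-teller.
With that fixed, Lior's statement is true, so Lior is a truth-teller.

Sven: liar, Lior: truth-teller, Ewan: liar, Quinn: liar, Oren: truth-teller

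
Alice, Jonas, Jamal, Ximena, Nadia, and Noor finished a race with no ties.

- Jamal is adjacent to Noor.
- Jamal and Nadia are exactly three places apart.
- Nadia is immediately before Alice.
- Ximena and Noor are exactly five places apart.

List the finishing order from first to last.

From clues 1–3: Alice is in {2,3,4,5,6}.
From clues 1–4: Ximena → place 1, Nadia → place 2, Alice → place 3, Jonas → place 4, Jamal → place 5, Noor → place 6.

Ximena, Nadia, Alice, Jonas, Jamal, Noor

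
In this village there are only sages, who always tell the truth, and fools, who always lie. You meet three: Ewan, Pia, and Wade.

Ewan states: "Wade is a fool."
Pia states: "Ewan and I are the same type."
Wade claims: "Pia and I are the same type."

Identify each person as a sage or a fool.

Consider Ewan. Suppose Ewan is a fool.
Then whichever role Pia has, Pia's statement has the wrong truth value — contradiction.
So Ewan is a sage.
Consider Pia. Suppose Pia is a fool.
Then whichever role Wade has, Wade's statement has the wrong truth value — contradiction.
So Pia is a sage.
Consider Wade. Suppose Wade is a sage.
Then Ewan's statement comes out false, contradicting Ewan being a sage.
So Wade is a fool.

Ewan: sage, Pia: sage, Wade: fool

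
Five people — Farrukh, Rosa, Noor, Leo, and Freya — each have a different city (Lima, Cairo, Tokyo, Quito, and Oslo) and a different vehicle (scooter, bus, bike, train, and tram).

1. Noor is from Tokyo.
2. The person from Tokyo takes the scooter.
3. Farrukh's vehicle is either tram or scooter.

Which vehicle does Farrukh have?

tram

With clues 1–2, scooter is impossible for Farrukh's vehicle.
With clues 1–3, bike, bus, and train are impossible for Farrukh's vehicle.
That leaves tram.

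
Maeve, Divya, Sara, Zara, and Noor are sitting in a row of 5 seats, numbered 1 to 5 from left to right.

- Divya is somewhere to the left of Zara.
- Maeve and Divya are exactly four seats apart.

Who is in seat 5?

Maeve

With clue 1, Divya is ruled out for seat 5.
With clues 1–2, Noor, Sara, and Zara are ruled out for seat 5.
So seat 5 is Maeve.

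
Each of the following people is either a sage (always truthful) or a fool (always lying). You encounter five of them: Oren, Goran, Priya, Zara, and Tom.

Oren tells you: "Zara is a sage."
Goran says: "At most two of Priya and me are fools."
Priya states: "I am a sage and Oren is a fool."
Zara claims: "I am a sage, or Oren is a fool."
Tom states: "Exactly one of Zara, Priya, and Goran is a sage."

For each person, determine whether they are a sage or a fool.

Oren: sage, Goran: sage, Priya: fool, Zara: sage, Tom: fool

Regardless of anyone's role, Goran's statement is true, so Goran is a sage.
Consider Oren. Suppose Oren is a fool.
Then no assignment of the remaining roles makes every statement match its speaker's type — contradiction.
So Oren is a sage.
With that fixed, Priya's statement is false, so Priya is a fool.
Consider Zara. Suppose Zara is a fool.
Then Oren's statement comes out false, contradicting Oren being a sage.
So Zara is a sage.
With that fixed, Tom's statement is false, so Tom is a fool.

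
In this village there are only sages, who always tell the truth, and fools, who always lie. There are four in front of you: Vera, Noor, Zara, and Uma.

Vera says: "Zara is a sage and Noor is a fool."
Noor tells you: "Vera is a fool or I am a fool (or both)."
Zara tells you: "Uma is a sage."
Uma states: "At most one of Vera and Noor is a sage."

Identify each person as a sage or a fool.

Consider Vera. Suppose Vera is a sage.
Then whichever role Noor has, Noor's statement has the wrong truth value — contradiction.
So Vera is a fool.
With that fixed, Noor's statement is true, so Noor is a sage.
With that fixed, Uma's statement is true, so Uma is a sage.
With that fixed, Zara's statement is true, so Zara is a sage.

Vera: fool, Noor: sage, Zara: sage, Uma: sage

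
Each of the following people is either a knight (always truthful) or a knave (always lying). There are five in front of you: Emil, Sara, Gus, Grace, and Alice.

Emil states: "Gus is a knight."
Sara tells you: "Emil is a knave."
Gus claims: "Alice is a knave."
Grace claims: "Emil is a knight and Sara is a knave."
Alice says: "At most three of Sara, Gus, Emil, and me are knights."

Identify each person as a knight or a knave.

Consider Emil. Suppose Emil is a knight.
Then no assignment of the remaining roles makes every statement match its speaker's type — contradiction.
So Emil is a knave.
With that fixed, Sara's statement is true, so Sara is a knight.
With that fixed, Grace's statement is false, so Grace is a knave.
With that fixed, Alice's statement is true, so Alice is a knight.
With that fixed, Gus's statement is false, so Gus is a knave.

Emil: knave, Sara: knight, Gus: knave, Grace: knave, Alice: knight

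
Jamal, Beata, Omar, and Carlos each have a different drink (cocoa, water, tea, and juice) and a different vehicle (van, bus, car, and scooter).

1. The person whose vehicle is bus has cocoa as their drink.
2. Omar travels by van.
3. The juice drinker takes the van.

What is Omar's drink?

With clues 1–2, cocoa is impossible for Omar's drink.
With clues 1–3, tea and water are impossible for Omar's drink.
That leaves juice.

juice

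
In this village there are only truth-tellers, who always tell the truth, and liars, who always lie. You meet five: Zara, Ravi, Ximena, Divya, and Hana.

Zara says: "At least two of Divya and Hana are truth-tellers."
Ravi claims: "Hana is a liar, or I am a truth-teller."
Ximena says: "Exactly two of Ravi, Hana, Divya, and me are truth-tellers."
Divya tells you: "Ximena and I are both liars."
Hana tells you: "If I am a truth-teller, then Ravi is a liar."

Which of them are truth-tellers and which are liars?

Consider Zara. Suppose Zara is a truth-teller.
Then no assignment of the remaining roles makes every statement match its speaker's type — contradiction.
So Zara is a liar.
Consider Ravi. Suppose Ravi is a truth-teller.
Then whichever role Hana has, Hana's statement has the wrong truth value — contradiction.
So Ravi is a liar.
With that fixed, Hana's statement is true, so Hana is a truth-teller.
Consider Ximena. Suppose Ximena is a liar.
Then whichever role Divya has, Divya's statement has the wrong truth value — contradiction.
So Ximena is a truth-teller.
With that fixed, Divya's statement is false, so Divya is a liar.

Zara: liar, Ravi: liar, Ximena: truth-teller, Divya: liar, Hana: truth-teller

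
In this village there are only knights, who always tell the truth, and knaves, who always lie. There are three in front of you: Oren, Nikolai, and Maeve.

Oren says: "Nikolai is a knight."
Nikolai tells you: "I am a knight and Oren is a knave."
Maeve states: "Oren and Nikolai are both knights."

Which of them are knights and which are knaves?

Consider Oren. Suppose Oren is a knight.
Then no assignment of the remaining roles makes every statement match its speaker's type — contradiction.
So Oren is a knave.
With that fixed, Maeve's statement is false, so Maeve is a knave.
Consider Nikolai. Suppose Nikolai is a knight.
Then Oren's statement comes out true, contradicting Oren being a knave.
So Nikolai is a knave.

Oren: knave, Nikolai: knave, Maeve: knave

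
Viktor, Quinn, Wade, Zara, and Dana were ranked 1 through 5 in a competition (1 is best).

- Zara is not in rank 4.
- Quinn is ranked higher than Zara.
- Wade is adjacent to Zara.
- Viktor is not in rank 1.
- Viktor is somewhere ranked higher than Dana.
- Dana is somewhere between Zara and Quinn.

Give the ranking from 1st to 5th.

From clue 1: Zara is in {1,2,3,5}.
From clues 1–2: Zara is in {2,3,5}.
From clues 1–3: Quinn is in {1,2,3}.
From clues 1–5: Quinn → rank 1.
From clues 1–6: Viktor → rank 2, Dana → rank 3, Wade → rank 4, Zara → rank 5.

Quinn, Viktor, Dana, Wade, Zara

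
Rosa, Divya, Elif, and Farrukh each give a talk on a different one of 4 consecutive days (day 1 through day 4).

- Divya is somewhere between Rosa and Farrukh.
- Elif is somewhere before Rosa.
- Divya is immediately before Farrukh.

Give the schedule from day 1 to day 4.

Elif, Rosa, Divya, Farrukh

From clue 1: Divya is in {2,3}.
From clues 1–2: Rosa is in {2,4}.
From clues 1–3: Elif → day 1, Rosa → day 2, Divya → day 3, Farrukh → day 4.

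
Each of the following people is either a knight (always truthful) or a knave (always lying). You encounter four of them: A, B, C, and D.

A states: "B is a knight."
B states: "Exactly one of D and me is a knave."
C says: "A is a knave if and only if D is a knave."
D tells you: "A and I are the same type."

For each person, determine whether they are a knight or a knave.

A: knight, B: knight, C: knave, D: knave

Consider A. Suppose A is a knave.
Then whichever role D has, D's statement has the wrong truth value — contradiction.
So A is a knight.
Consider B. Suppose B is a knave.
Then A's statement comes out false, contradicting A being a knight.
So B is a knight.
Consider C. Suppose C is a knight.
Then no assignment of the remaining roles makes every statement match its speaker's type — contradiction.
So C is a knave.
Consider D. Suppose D is a knight.
Then B's statement comes out false, contradicting B being a knight.
So D is a knave.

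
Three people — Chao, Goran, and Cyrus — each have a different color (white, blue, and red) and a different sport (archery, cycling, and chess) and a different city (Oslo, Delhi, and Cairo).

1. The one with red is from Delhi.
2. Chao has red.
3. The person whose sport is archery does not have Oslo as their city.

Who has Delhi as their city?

Chao

With clues 1–2, Cyrus and Goran are impossible for the one with city Delhi.
That leaves Chao.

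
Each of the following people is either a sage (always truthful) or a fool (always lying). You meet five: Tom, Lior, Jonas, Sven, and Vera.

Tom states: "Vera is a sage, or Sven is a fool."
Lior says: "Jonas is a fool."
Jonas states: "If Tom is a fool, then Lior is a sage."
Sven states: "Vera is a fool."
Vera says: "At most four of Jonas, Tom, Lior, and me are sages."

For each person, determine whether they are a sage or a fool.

Regardless of anyone's role, Vera's statement is true, so Vera is a sage.
With that fixed, Tom's statement is true, so Tom is a sage.
With that fixed, Jonas's statement is true, so Jonas is a sage.
With that fixed, Sven's statement is false, so Sven is a fool.
With that fixed, Lior's statement is false, so Lior is a fool.

Tom: sage, Lior: fool, Jonas: sage, Sven: fool, Vera: sage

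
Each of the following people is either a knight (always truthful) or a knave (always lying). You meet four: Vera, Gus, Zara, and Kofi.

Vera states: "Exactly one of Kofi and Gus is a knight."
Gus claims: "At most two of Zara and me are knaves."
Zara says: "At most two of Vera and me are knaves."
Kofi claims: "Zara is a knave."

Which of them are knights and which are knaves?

Regardless of anyone's role, Gus's statement is true, so Gus is a knight.
With that fixed, Zara's statement is true, so Zara is a knight.
With that fixed, Kofi's statement is false, so Kofi is a knave.
With that fixed, Vera's statement is true, so Vera is a knight.

Vera: knight, Gus: knight, Zara: knight, Kofi: knave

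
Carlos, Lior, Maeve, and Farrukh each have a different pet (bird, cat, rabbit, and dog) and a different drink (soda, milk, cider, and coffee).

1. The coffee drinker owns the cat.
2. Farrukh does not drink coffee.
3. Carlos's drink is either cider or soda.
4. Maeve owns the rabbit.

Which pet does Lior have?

With clues 1–4, bird, dog, and rabbit are impossible for Lior's pet.
That leaves cat.

cat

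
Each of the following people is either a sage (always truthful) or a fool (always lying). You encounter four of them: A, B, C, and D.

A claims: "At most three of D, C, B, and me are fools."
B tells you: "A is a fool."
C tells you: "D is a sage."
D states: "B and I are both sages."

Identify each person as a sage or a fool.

Consider A. Suppose A is a fool.
Then no assignment of the remaining roles makes every statement match its speaker's type — contradiction.
So A is a sage.
With that fixed, B's statement is false, so B is a fool.
With that fixed, D's statement is false, so D is a fool.
With that fixed, C's statement is false, so C is a fool.

A: sage, B: fool, C: fool, D: fool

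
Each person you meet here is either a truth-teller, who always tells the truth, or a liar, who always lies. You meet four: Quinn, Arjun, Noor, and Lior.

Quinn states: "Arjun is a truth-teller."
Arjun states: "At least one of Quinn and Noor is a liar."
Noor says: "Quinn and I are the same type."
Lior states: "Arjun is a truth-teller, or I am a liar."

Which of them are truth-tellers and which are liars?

Quinn: truth-teller, Arjun: truth-teller, Noor: liar, Lior: truth-teller

Consider Quinn. Suppose Quinn is a liar.
Then whichever role Noor has, Noor's statement has the wrong truth value — contradiction.
So Quinn is a truth-teller.
Consider Arjun. Suppose Arjun is a liar.
Then Quinn's statement comes out false, contradicting Quinn being a truth-teller.
So Arjun is a truth-teller.
With that fixed, Lior's statement is true, so Lior is a truth-teller.
Consider Noor. Suppose Noor is a truth-teller.
Then Arjun's statement comes out false, contradicting Arjun being a truth-teller.
So Noor is a liar.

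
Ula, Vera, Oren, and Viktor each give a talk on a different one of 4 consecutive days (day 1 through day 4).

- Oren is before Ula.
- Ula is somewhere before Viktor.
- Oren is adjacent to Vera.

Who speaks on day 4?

Viktor

With clue 1, Oren is ruled out for day 4.
With clues 1–2, Ula is ruled out for day 4.
With clues 1–3, Vera is ruled out for day 4.
So day 4 is Viktor.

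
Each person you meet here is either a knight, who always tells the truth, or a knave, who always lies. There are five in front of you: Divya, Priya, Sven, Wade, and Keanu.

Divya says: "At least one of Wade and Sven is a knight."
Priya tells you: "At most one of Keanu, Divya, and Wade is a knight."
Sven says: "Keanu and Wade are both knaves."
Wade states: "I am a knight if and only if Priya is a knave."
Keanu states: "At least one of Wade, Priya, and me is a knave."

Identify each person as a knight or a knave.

Consider Divya. Suppose Divya is a knave.
Then no assignment of the remaining roles makes every statement match its speaker's type — contradiction.
So Divya is a knight.
Consider Priya. Suppose Priya is a knight.
Then whichever role Wade has, Wade's statement has the wrong truth value — contradiction.
So Priya is a knave.
With that fixed, Keanu's statement is true, so Keanu is a knight.
With that fixed, Sven's statement is false, so Sven is a knave.
Consider Wade. Suppose Wade is a knave.
Then Divya's statement comes out false, contradicting Divya being a knight.
So Wade is a knight.

Divya: knight, Priya: knave, Sven: knave, Wade: knight, Keanu: knight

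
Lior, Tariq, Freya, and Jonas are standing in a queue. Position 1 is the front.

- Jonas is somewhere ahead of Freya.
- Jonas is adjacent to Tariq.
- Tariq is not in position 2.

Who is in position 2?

Jonas

With clues 1–2, Freya and Lior are ruled out for position 2.
With clues 1–3, Tariq is ruled out for position 2.
So position 2 is Jonas.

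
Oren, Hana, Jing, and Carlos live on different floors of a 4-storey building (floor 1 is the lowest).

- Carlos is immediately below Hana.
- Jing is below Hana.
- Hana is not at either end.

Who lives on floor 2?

With clues 1–2, Hana is ruled out for floor 2.
With clues 1–3, Jing and Oren are ruled out for floor 2.
So floor 2 is Carlos.

Carlos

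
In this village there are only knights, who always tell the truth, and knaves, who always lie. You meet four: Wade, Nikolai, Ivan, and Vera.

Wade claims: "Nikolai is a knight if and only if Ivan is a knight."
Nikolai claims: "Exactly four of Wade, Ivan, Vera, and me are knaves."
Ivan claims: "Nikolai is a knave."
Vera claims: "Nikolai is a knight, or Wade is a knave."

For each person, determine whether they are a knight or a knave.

Wade: knave, Nikolai: knave, Ivan: knight, Vera: knight

Consider Wade. Suppose Wade is a knight.
Then no assignment of the remaining roles makes every statement match its speaker's type — contradiction.
So Wade is a knave.
With that fixed, Vera's statement is true, so Vera is a knight.
With that fixed, Nikolai's statement is false, so Nikolai is a knave.
With that fixed, Ivan's statement is true, so Ivan is a knight.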